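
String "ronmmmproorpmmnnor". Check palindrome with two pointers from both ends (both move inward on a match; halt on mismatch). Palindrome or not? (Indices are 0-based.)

not a palindrome (mismatch at 3,14)

l=0 r=17: 'r'=='r', l++,r--
l=1 r=16: 'o'=='o', l++,r--
l=2 r=15: 'n'=='n', l++,r--
l=3 r=14: 'm'!='n', stop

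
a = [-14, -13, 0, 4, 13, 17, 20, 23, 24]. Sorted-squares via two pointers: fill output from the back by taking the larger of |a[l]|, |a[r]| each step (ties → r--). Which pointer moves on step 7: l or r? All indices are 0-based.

l

[0,8] |-14|<=|24| out[8]=576 → r--
[0,7] |-14|<=|23| out[7]=529 → r--
[0,6] |-14|<=|20| out[6]=400 → r--
[0,5] |-14|<=|17| out[5]=289 → r--
[0,4] |-14|>|13| out[4]=196 → l++
[1,4] |-13|<=|13| out[3]=169 → r--
[1,3] |-13|>|4| out[2]=169 → l++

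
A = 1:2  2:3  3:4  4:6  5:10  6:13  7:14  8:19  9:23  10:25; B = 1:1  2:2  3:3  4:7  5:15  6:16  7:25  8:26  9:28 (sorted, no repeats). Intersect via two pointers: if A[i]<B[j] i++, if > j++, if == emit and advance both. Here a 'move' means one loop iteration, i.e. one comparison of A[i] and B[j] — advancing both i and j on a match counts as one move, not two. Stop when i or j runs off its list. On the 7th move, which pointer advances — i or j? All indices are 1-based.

i

i=1 j=1: 2>1, j++
i=1 j=2: 2==2 emit, i++,j++
i=2 j=3: 3==3 emit, i++,j++
i=3 j=4: 4<7, i++
i=4 j=4: 6<7, i++
i=5 j=4: 10>7, j++
i=5 j=5: 10<15, i++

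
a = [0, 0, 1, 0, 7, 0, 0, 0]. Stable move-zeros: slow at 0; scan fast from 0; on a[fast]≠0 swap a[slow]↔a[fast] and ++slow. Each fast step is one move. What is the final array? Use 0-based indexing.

[1, 7, 0, 0, 0, 0, 0, 0]

slow=0 fast=0: a[fast]=0, fast++
slow=0 fast=1: a[fast]=0, fast++
slow=0 fast=2: a[fast]=1≠0 swap→a[0]=1, slow++,fast++
slow=1 fast=3: a[fast]=0, fast++
slow=1 fast=4: a[fast]=7≠0 swap→a[1]=7, slow++,fast++
slow=2 fast=5: a[fast]=0, fast++
slow=2 fast=6: a[fast]=0, fast++
slow=2 fast=7: a[fast]=0, fast++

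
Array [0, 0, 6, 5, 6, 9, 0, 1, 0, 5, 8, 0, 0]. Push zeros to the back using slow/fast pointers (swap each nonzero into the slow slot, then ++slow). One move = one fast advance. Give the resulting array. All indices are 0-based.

slow=0 fast=0: a[fast]=0, fast++
slow=0 fast=1: a[fast]=0, fast++
slow=0 fast=2: a[fast]=6≠0 swap→a[0]=6, slow++,fast++
slow=1 fast=3: a[fast]=5≠0 swap→a[1]=5, slow++,fast++
slow=2 fast=4: a[fast]=6≠0 swap→a[2]=6, slow++,fast++
slow=3 fast=5: a[fast]=9≠0 swap→a[3]=9, slow++,fast++
slow=4 fast=6: a[fast]=0, fast++
slow=4 fast=7: a[fast]=1≠0 swap→a[4]=1, slow++,fast++
slow=5 fast=8: a[fast]=0, fast++
slow=5 fast=9: a[fast]=5≠0 swap→a[5]=5, slow++,fast++
slow=6 fast=10: a[fast]=8≠0 swap→a[6]=8, slow++,fast++
slow=7 fast=11: a[fast]=0, fast++
slow=7 fast=12: a[fast]=0, fast++

[6, 5, 6, 9, 1, 5, 8, 0, 0, 0, 0, 0, 0]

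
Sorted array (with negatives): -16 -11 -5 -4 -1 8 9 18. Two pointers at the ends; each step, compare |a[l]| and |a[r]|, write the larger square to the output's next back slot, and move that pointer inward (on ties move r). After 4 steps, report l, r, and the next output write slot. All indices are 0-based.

l=2, r=5, next write slot=3

[0,7] |-16|<=|18| out[7]=324 → r--
[0,6] |-16|>|9| out[6]=256 → l++
[1,6] |-11|>|9| out[5]=121 → l++
[2,6] |-5|<=|9| out[4]=81 → r--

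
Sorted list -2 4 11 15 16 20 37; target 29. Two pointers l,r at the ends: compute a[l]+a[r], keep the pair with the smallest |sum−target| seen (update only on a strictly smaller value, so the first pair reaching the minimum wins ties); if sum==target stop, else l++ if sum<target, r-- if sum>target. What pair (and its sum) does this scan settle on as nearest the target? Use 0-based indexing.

pair (11, 20) with sum 31 (|Δ|=2)

[0,6] -2+37=35 d=6 * → r--
[0,5] -2+20=18 d=11 → l++
[1,5] 4+20=24 d=5 * → l++
[2,5] 11+20=31 d=2 * → r--
[2,4] 11+16=27 d=2 → l++
[3,4] 15+16=31 d=2 → r--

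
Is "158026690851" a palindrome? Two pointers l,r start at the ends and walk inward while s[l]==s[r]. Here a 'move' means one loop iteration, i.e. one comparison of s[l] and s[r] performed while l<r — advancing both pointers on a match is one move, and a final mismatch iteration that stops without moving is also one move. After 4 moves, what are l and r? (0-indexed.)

l=0 r=11: '1'=='1', l++,r--
l=1 r=10: '5'=='5', l++,r--
l=2 r=9: '8'=='8', l++,r--
l=3 r=8: '0'=='0', l++,r--

l=4, r=7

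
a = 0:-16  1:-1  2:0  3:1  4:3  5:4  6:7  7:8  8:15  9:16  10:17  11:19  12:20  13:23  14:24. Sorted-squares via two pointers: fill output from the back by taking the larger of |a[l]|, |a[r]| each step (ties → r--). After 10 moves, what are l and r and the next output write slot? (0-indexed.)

l=1, r=5, next write slot=4

l=0 r=14: |-16|<=|24| out[14]=576, r--
l=0 r=13: |-16|<=|23| out[13]=529, r--
l=0 r=12: |-16|<=|20| out[12]=400, r--
l=0 r=11: |-16|<=|19| out[11]=361, r--
l=0 r=10: |-16|<=|17| out[10]=289, r--
l=0 r=9: |-16|<=|16| out[9]=256, r--
l=0 r=8: |-16|>|15| out[8]=256, l++
l=1 r=8: |-1|<=|15| out[7]=225, r--
l=1 r=7: |-1|<=|8| out[6]=64, r--
l=1 r=6: |-1|<=|7| out[5]=49, r--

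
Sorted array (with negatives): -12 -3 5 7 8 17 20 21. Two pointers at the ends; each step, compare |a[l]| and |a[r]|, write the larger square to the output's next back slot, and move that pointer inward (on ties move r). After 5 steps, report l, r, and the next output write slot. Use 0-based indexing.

l=1, r=3, next write slot=2

l=0 r=7: |-12|<=|21| out[7]=441, r--
l=0 r=6: |-12|<=|20| out[6]=400, r--
l=0 r=5: |-12|<=|17| out[5]=289, r--
l=0 r=4: |-12|>|8| out[4]=144, l++
l=1 r=4: |-3|<=|8| out[3]=64, r--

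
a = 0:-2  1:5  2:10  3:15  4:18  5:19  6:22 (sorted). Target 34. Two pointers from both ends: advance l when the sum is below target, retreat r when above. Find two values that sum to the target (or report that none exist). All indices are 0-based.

(15, 19)

[0,6] -2+22=20 <34 → l++
[1,6] 5+22=27 <34 → l++
[2,6] 10+22=32 <34 → l++
[3,6] 15+22=37 >34 → r--
[3,5] 15+19=34 → found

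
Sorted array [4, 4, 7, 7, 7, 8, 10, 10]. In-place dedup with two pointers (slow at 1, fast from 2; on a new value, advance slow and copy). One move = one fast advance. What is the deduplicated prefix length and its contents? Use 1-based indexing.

(s=1,f=2) a[fast]=4=a[slow] dup → fast++
(s=1,f=3) a[fast]=7≠a[slow]=4 write a[2]=7 → slow++,fast++
(s=2,f=4) a[fast]=7=a[slow] dup → fast++
(s=2,f=5) a[fast]=7=a[slow] dup → fast++
(s=2,f=6) a[fast]=8≠a[slow]=7 write a[3]=8 → slow++,fast++
(s=3,f=7) a[fast]=10≠a[slow]=8 write a[4]=10 → slow++,fast++
(s=4,f=8) a[fast]=10=a[slow] dup → fast++

length 4; prefix = [4, 7, 8, 10]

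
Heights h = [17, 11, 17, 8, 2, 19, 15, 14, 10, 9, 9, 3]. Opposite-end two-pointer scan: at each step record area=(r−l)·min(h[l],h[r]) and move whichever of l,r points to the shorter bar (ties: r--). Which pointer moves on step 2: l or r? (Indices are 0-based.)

[0,11] min(17,3)*11=33 best=33 * → r--
[0,10] min(17,9)*10=90 best=90 * → r--

r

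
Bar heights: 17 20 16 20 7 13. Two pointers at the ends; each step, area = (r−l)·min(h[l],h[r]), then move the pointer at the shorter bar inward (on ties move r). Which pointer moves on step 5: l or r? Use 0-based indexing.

[0,5] min(17,13)*5=65 best=65 * → r--
[0,4] min(17,7)*4=28 best=65 → r--
[0,3] min(17,20)*3=51 best=65 → l++
[1,3] min(20,20)*2=40 best=65 → r--
[1,2] min(20,16)*1=16 best=65 → r--

r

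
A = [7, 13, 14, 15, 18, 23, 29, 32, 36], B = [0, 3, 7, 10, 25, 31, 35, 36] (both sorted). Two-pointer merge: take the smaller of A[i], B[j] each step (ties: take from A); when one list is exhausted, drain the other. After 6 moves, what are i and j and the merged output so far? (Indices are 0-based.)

i=2, j=4, merged so far=[0, 3, 7, 7, 10, 13]

i=0 j=0: A[i]=7>B[j]=0 take 0, j++
i=0 j=1: A[i]=7>B[j]=3 take 3, j++
i=0 j=2: A[i]=7<=B[j]=7 take 7, i++
i=1 j=2: A[i]=13>B[j]=7 take 7, j++
i=1 j=3: A[i]=13>B[j]=10 take 10, j++
i=1 j=4: A[i]=13<=B[j]=25 take 13, i++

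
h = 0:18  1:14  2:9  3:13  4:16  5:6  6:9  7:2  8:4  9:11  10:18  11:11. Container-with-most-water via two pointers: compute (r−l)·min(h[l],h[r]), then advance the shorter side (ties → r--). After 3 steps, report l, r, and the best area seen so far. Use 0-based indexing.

l=0 r=11: min(18,11)*11=121 best=121 *, r--
l=0 r=10: min(18,18)*10=180 best=180 *, r--
l=0 r=9: min(18,11)*9=99 best=180, r--

l=0, r=8, best area=180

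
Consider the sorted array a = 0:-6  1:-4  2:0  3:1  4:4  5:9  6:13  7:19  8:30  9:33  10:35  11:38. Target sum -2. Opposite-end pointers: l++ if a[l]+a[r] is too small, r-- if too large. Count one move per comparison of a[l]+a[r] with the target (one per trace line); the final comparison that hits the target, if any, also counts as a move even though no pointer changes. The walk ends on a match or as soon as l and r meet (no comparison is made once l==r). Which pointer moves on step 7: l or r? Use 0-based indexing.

r

l=0 r=11: -6+38=32 >-2, r--
l=0 r=10: -6+35=29 >-2, r--
l=0 r=9: -6+33=27 >-2, r--
l=0 r=8: -6+30=24 >-2, r--
l=0 r=7: -6+19=13 >-2, r--
l=0 r=6: -6+13=7 >-2, r--
l=0 r=5: -6+9=3 >-2, r--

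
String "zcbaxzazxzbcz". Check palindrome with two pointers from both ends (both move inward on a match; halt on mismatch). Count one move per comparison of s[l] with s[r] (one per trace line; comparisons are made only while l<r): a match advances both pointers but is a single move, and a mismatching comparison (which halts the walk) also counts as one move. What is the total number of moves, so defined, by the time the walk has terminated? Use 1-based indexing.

l=1 r=13: 'z'=='z', l++,r--
l=2 r=12: 'c'=='c', l++,r--
l=3 r=11: 'b'=='b', l++,r--
l=4 r=10: 'a'!='z', stop

4 moves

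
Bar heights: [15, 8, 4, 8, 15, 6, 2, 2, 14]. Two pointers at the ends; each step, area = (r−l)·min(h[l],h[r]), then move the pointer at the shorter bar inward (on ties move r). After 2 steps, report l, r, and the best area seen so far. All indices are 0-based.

l=0, r=6, best area=112

[0,8] min(15,14)*8=112 best=112 * → r--
[0,7] min(15,2)*7=14 best=112 → r--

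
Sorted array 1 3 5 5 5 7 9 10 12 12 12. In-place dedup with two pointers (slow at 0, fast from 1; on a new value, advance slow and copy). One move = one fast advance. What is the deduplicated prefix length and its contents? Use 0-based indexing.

slow=0 fast=1: a[fast]=3≠a[slow]=1 write a[1]=3, slow++,fast++
slow=1 fast=2: a[fast]=5≠a[slow]=3 write a[2]=5, slow++,fast++
slow=2 fast=3: a[fast]=5=a[slow] dup, fast++
slow=2 fast=4: a[fast]=5=a[slow] dup, fast++
slow=2 fast=5: a[fast]=7≠a[slow]=5 write a[3]=7, slow++,fast++
slow=3 fast=6: a[fast]=9≠a[slow]=7 write a[4]=9, slow++,fast++
slow=4 fast=7: a[fast]=10≠a[slow]=9 write a[5]=10, slow++,fast++
slow=5 fast=8: a[fast]=12≠a[slow]=10 write a[6]=12, slow++,fast++
slow=6 fast=9: a[fast]=12=a[slow] dup, fast++
slow=6 fast=10: a[fast]=12=a[slow] dup, fast++

length 7; prefix = [1, 3, 5, 7, 9, 10, 12]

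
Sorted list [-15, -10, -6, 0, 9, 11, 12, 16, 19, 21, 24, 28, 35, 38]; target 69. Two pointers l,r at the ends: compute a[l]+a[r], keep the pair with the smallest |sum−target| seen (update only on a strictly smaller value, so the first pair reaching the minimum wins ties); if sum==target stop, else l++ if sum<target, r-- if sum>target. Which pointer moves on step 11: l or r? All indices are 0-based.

l

[0,13] -15+38=23 d=46 * → l++
[1,13] -10+38=28 d=41 * → l++
[2,13] -6+38=32 d=37 * → l++
[3,13] 0+38=38 d=31 * → l++
[4,13] 9+38=47 d=22 * → l++
[5,13] 11+38=49 d=20 * → l++
[6,13] 12+38=50 d=19 * → l++
[7,13] 16+38=54 d=15 * → l++
[8,13] 19+38=57 d=12 * → l++
[9,13] 21+38=59 d=10 * → l++
[10,13] 24+38=62 d=7 * → l++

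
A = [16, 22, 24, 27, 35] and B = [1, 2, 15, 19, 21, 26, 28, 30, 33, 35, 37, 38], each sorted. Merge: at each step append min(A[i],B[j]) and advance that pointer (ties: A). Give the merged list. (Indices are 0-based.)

[i=0,j=0] A[i]=16>B[j]=1 take 1 → j++
[i=0,j=1] A[i]=16>B[j]=2 take 2 → j++
[i=0,j=2] A[i]=16>B[j]=15 take 15 → j++
[i=0,j=3] A[i]=16<=B[j]=19 take 16 → i++
[i=1,j=3] A[i]=22>B[j]=19 take 19 → j++
[i=1,j=4] A[i]=22>B[j]=21 take 21 → j++
[i=1,j=5] A[i]=22<=B[j]=26 take 22 → i++
[i=2,j=5] A[i]=24<=B[j]=26 take 24 → i++
[i=3,j=5] A[i]=27>B[j]=26 take 26 → j++
[i=3,j=6] A[i]=27<=B[j]=28 take 27 → i++
[i=4,j=6] A[i]=35>B[j]=28 take 28 → j++
[i=4,j=7] A[i]=35>B[j]=30 take 30 → j++
[i=4,j=8] A[i]=35>B[j]=33 take 33 → j++
[i=4,j=9] A[i]=35<=B[j]=35 take 35 → i++
[i=5,j=9] A done, take B[j]=35 → j++
[i=5,j=10] A done, take B[j]=37 → j++
[i=5,j=11] A done, take B[j]=38 → j++

[1, 2, 15, 16, 19, 21, 22, 24, 26, 27, 28, 30, 33, 35, 35, 37, 38]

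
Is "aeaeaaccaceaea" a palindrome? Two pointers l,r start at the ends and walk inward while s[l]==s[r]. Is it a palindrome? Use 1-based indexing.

not a palindrome (mismatch at 5,10)

[1,14] 'a'=='a' → l++,r--
[2,13] 'e'=='e' → l++,r--
[3,12] 'a'=='a' → l++,r--
[4,11] 'e'=='e' → l++,r--
[5,10] 'a'!='c' → stop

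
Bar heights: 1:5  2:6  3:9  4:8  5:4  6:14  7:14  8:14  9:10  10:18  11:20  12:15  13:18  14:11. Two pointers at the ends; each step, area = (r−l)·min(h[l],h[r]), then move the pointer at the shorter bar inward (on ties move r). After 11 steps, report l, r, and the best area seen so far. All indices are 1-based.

[1,14] min(5,11)*13=65 best=65 * → l++
[2,14] min(6,11)*12=72 best=72 * → l++
[3,14] min(9,11)*11=99 best=99 * → l++
[4,14] min(8,11)*10=80 best=99 → l++
[5,14] min(4,11)*9=36 best=99 → l++
[6,14] min(14,11)*8=88 best=99 → r--
[6,13] min(14,18)*7=98 best=99 → l++
[7,13] min(14,18)*6=84 best=99 → l++
[8,13] min(14,18)*5=70 best=99 → l++
[9,13] min(10,18)*4=40 best=99 → l++
[10,13] min(18,18)*3=54 best=99 → r--

l=10, r=12, best area=99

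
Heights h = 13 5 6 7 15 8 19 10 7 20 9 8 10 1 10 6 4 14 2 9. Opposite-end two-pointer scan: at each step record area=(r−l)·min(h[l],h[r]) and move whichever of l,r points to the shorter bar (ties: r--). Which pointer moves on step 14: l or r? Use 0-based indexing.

r

l=0 r=19: min(13,9)*19=171 best=171 *, r--
l=0 r=18: min(13,2)*18=36 best=171, r--
l=0 r=17: min(13,14)*17=221 best=221 *, l++
l=1 r=17: min(5,14)*16=80 best=221, l++
l=2 r=17: min(6,14)*15=90 best=221, l++
l=3 r=17: min(7,14)*14=98 best=221, l++
l=4 r=17: min(15,14)*13=182 best=221, r--
l=4 r=16: min(15,4)*12=48 best=221, r--
l=4 r=15: min(15,6)*11=66 best=221, r--
l=4 r=14: min(15,10)*10=100 best=221, r--
l=4 r=13: min(15,1)*9=9 best=221, r--
l=4 r=12: min(15,10)*8=80 best=221, r--
l=4 r=11: min(15,8)*7=56 best=221, r--
l=4 r=10: min(15,9)*6=54 best=221, r--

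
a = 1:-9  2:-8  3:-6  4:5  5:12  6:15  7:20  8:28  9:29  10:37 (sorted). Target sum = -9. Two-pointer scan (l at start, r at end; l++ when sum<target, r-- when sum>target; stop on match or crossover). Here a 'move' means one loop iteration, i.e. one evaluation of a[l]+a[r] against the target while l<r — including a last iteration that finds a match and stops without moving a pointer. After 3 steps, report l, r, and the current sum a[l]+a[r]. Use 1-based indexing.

l=1 r=10: -9+37=28 >-9, r--
l=1 r=9: -9+29=20 >-9, r--
l=1 r=8: -9+28=19 >-9, r--

l=1, r=7, sum=11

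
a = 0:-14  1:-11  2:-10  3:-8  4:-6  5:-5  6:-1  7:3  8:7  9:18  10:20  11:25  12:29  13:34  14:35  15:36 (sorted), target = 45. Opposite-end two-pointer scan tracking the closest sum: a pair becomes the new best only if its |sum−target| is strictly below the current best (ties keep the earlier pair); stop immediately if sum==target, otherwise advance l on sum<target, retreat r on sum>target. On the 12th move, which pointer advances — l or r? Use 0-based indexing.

l=0 r=15: -14+36=22 d=23 *, l++
l=1 r=15: -11+36=25 d=20 *, l++
l=2 r=15: -10+36=26 d=19 *, l++
l=3 r=15: -8+36=28 d=17 *, l++
l=4 r=15: -6+36=30 d=15 *, l++
l=5 r=15: -5+36=31 d=14 *, l++
l=6 r=15: -1+36=35 d=10 *, l++
l=7 r=15: 3+36=39 d=6 *, l++
l=8 r=15: 7+36=43 d=2 *, l++
l=9 r=15: 18+36=54 d=9, r--
l=9 r=14: 18+35=53 d=8, r--
l=9 r=13: 18+34=52 d=7, r--

r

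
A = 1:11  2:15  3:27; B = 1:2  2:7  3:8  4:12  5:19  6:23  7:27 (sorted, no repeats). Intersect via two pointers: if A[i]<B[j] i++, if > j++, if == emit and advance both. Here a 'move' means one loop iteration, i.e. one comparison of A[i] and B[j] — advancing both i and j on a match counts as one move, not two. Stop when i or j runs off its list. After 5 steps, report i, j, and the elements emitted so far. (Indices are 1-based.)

i=1 j=1: 11>2, j++
i=1 j=2: 11>7, j++
i=1 j=3: 11>8, j++
i=1 j=4: 11<12, i++
i=2 j=4: 15>12, j++

i=2, j=5, emitted=[]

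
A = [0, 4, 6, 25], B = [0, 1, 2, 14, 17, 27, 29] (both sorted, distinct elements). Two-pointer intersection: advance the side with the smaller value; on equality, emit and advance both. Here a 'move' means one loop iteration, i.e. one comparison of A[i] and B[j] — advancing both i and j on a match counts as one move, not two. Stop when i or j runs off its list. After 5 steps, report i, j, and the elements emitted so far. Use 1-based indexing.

[i=1,j=1] 0==0 emit → i++,j++
[i=2,j=2] 4>1 → j++
[i=2,j=3] 4>2 → j++
[i=2,j=4] 4<14 → i++
[i=3,j=4] 6<14 → i++

i=4, j=4, emitted=[0]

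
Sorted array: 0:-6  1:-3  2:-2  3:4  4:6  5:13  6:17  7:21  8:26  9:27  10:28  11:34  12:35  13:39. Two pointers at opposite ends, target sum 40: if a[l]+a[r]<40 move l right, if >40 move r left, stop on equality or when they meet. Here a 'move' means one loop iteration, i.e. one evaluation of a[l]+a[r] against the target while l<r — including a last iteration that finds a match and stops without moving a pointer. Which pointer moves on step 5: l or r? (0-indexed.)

l=0 r=13: -6+39=33 <40, l++
l=1 r=13: -3+39=36 <40, l++
l=2 r=13: -2+39=37 <40, l++
l=3 r=13: 4+39=43 >40, r--
l=3 r=12: 4+35=39 <40, l++

l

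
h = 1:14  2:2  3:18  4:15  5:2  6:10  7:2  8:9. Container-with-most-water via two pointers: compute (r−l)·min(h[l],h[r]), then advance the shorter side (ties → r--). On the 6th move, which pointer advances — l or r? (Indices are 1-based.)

l

[1,8] min(14,9)*7=63 best=63 * → r--
[1,7] min(14,2)*6=12 best=63 → r--
[1,6] min(14,10)*5=50 best=63 → r--
[1,5] min(14,2)*4=8 best=63 → r--
[1,4] min(14,15)*3=42 best=63 → l++
[2,4] min(2,15)*2=4 best=63 → l++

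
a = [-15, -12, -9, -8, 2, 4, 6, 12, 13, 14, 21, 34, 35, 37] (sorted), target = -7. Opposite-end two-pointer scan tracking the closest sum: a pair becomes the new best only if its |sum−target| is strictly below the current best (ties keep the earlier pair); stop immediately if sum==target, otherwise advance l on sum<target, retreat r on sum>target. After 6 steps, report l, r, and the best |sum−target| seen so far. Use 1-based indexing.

l=1, r=8, best |Δ|=5

[1,14] -15+37=22 d=29 * → r--
[1,13] -15+35=20 d=27 * → r--
[1,12] -15+34=19 d=26 * → r--
[1,11] -15+21=6 d=13 * → r--
[1,10] -15+14=-1 d=6 * → r--
[1,9] -15+13=-2 d=5 * → r--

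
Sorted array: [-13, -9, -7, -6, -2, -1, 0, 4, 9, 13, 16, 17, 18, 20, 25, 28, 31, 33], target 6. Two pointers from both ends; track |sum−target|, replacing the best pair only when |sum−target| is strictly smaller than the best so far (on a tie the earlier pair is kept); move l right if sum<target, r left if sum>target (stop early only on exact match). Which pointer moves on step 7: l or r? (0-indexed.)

r

l=0 r=17: -13+33=20 d=14 *, r--
l=0 r=16: -13+31=18 d=12 *, r--
l=0 r=15: -13+28=15 d=9 *, r--
l=0 r=14: -13+25=12 d=6 *, r--
l=0 r=13: -13+20=7 d=1 *, r--
l=0 r=12: -13+18=5 d=1, l++
l=1 r=12: -9+18=9 d=3, r--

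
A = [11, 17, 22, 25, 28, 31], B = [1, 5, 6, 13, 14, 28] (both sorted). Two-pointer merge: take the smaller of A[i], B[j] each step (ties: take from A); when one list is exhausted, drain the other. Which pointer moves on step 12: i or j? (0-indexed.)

i

i=0 j=0: A[i]=11>B[j]=1 take 1, j++
i=0 j=1: A[i]=11>B[j]=5 take 5, j++
i=0 j=2: A[i]=11>B[j]=6 take 6, j++
i=0 j=3: A[i]=11<=B[j]=13 take 11, i++
i=1 j=3: A[i]=17>B[j]=13 take 13, j++
i=1 j=4: A[i]=17>B[j]=14 take 14, j++
i=1 j=5: A[i]=17<=B[j]=28 take 17, i++
i=2 j=5: A[i]=22<=B[j]=28 take 22, i++
i=3 j=5: A[i]=25<=B[j]=28 take 25, i++
i=4 j=5: A[i]=28<=B[j]=28 take 28, i++
i=5 j=5: A[i]=31>B[j]=28 take 28, j++
i=5 j=6: B done, take A[i]=31, i++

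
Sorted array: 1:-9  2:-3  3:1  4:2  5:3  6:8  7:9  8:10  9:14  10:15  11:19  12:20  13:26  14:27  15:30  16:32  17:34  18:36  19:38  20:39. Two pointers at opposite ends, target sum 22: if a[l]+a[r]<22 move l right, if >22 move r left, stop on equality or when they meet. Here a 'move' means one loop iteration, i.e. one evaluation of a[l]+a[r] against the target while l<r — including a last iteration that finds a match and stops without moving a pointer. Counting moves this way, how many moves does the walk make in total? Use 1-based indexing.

12 moves

l=1 r=20: -9+39=30 >22, r--
l=1 r=19: -9+38=29 >22, r--
l=1 r=18: -9+36=27 >22, r--
l=1 r=17: -9+34=25 >22, r--
l=1 r=16: -9+32=23 >22, r--
l=1 r=15: -9+30=21 <22, l++
l=2 r=15: -3+30=27 >22, r--
l=2 r=14: -3+27=24 >22, r--
l=2 r=13: -3+26=23 >22, r--
l=2 r=12: -3+20=17 <22, l++
l=3 r=12: 1+20=21 <22, l++
l=4 r=12: 2+20=22, found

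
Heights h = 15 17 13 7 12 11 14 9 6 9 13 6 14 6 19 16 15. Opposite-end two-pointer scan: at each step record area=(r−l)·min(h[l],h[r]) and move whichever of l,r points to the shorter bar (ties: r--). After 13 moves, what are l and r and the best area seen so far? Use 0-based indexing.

l=11, r=14, best area=240

l=0 r=16: min(15,15)*16=240 best=240 *, r--
l=0 r=15: min(15,16)*15=225 best=240, l++
l=1 r=15: min(17,16)*14=224 best=240, r--
l=1 r=14: min(17,19)*13=221 best=240, l++
l=2 r=14: min(13,19)*12=156 best=240, l++
l=3 r=14: min(7,19)*11=77 best=240, l++
l=4 r=14: min(12,19)*10=120 best=240, l++
l=5 r=14: min(11,19)*9=99 best=240, l++
l=6 r=14: min(14,19)*8=112 best=240, l++
l=7 r=14: min(9,19)*7=63 best=240, l++
l=8 r=14: min(6,19)*6=36 best=240, l++
l=9 r=14: min(9,19)*5=45 best=240, l++
l=10 r=14: min(13,19)*4=52 best=240, l++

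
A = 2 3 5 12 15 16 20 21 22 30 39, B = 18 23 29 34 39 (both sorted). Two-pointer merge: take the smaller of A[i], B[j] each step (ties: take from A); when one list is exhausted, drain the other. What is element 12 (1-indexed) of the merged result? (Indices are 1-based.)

[i=1,j=1] A[i]=2<=B[j]=18 take 2 → i++
[i=2,j=1] A[i]=3<=B[j]=18 take 3 → i++
[i=3,j=1] A[i]=5<=B[j]=18 take 5 → i++
[i=4,j=1] A[i]=12<=B[j]=18 take 12 → i++
[i=5,j=1] A[i]=15<=B[j]=18 take 15 → i++
[i=6,j=1] A[i]=16<=B[j]=18 take 16 → i++
[i=7,j=1] A[i]=20>B[j]=18 take 18 → j++
[i=7,j=2] A[i]=20<=B[j]=23 take 20 → i++
[i=8,j=2] A[i]=21<=B[j]=23 take 21 → i++
[i=9,j=2] A[i]=22<=B[j]=23 take 22 → i++
[i=10,j=2] A[i]=30>B[j]=23 take 23 → j++
[i=10,j=3] A[i]=30>B[j]=29 take 29 → j++
[i=10,j=4] A[i]=30<=B[j]=34 take 30 → i++
[i=11,j=4] A[i]=39>B[j]=34 take 34 → j++
[i=11,j=5] A[i]=39<=B[j]=39 take 39 → i++
[i=12,j=5] A done, take B[j]=39 → j++

merged[12] = 29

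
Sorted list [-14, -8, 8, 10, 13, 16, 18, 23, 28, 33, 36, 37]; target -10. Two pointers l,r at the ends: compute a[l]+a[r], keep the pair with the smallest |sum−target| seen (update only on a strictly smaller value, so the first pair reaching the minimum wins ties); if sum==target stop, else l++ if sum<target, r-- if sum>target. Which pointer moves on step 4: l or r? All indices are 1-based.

r

l=1 r=12: -14+37=23 d=33 *, r--
l=1 r=11: -14+36=22 d=32 *, r--
l=1 r=10: -14+33=19 d=29 *, r--
l=1 r=9: -14+28=14 d=24 *, r--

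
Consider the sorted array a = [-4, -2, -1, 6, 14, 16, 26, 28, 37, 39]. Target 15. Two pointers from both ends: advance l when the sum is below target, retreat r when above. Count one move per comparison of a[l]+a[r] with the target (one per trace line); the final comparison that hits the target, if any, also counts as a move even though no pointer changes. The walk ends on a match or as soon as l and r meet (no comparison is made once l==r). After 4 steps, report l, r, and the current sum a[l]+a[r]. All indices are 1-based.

l=1 r=10: -4+39=35 >15, r--
l=1 r=9: -4+37=33 >15, r--
l=1 r=8: -4+28=24 >15, r--
l=1 r=7: -4+26=22 >15, r--

l=1, r=6, sum=12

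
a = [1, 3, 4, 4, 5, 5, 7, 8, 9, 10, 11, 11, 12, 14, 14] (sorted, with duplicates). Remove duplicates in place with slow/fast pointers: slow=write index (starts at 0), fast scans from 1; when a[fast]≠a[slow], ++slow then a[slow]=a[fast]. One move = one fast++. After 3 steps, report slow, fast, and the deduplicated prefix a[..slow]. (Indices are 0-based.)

slow=2, fast=4, prefix=[1, 3, 4]

(s=0,f=1) a[fast]=3≠a[slow]=1 write a[1]=3 → slow++,fast++
(s=1,f=2) a[fast]=4≠a[slow]=3 write a[2]=4 → slow++,fast++
(s=2,f=3) a[fast]=4=a[slow] dup → fast++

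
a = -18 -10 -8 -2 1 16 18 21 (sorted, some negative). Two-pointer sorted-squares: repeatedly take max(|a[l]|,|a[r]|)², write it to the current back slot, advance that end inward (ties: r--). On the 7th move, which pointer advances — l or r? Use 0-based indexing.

l

[0,7] |-18|<=|21| out[7]=441 → r--
[0,6] |-18|<=|18| out[6]=324 → r--
[0,5] |-18|>|16| out[5]=324 → l++
[1,5] |-10|<=|16| out[4]=256 → r--
[1,4] |-10|>|1| out[3]=100 → l++
[2,4] |-8|>|1| out[2]=64 → l++
[3,4] |-2|>|1| out[1]=4 → l++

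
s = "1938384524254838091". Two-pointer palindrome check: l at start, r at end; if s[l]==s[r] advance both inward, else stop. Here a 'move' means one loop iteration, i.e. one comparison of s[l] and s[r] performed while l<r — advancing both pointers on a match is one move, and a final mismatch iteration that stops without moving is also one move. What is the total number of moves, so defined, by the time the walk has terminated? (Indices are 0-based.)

l=0 r=18: '1'=='1', l++,r--
l=1 r=17: '9'=='9', l++,r--
l=2 r=16: '3'!='0', stop

3 moves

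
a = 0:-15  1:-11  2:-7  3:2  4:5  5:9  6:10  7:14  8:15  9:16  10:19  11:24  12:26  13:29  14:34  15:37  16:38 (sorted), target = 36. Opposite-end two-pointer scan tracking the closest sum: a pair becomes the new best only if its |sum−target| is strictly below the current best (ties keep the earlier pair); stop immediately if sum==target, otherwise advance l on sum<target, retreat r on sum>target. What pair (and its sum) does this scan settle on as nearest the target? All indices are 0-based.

pair (2, 34) with sum 36 (|Δ|=0)

[0,16] -15+38=23 d=13 * → l++
[1,16] -11+38=27 d=9 * → l++
[2,16] -7+38=31 d=5 * → l++
[3,16] 2+38=40 d=4 * → r--
[3,15] 2+37=39 d=3 * → r--
[3,14] 2+34=36 d=0 * → stop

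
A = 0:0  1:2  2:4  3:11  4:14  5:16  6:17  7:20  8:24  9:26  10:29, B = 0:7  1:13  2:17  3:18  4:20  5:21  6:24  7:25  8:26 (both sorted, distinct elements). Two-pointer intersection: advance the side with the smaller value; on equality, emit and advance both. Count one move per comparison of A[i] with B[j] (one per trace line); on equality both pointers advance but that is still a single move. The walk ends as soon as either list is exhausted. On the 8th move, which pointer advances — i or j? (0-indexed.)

[i=0,j=0] 0<7 → i++
[i=1,j=0] 2<7 → i++
[i=2,j=0] 4<7 → i++
[i=3,j=0] 11>7 → j++
[i=3,j=1] 11<13 → i++
[i=4,j=1] 14>13 → j++
[i=4,j=2] 14<17 → i++
[i=5,j=2] 16<17 → i++

i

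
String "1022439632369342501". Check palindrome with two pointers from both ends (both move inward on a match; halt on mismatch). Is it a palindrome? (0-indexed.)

[0,18] '1'=='1' → l++,r--
[1,17] '0'=='0' → l++,r--
[2,16] '2'!='5' → stop

not a palindrome (mismatch at 2,16)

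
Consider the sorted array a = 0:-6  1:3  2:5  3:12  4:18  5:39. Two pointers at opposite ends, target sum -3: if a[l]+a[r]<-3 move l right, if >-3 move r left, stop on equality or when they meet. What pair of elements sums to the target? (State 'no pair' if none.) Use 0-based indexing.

l=0 r=5: -6+39=33 >-3, r--
l=0 r=4: -6+18=12 >-3, r--
l=0 r=3: -6+12=6 >-3, r--
l=0 r=2: -6+5=-1 >-3, r--
l=0 r=1: -6+3=-3, found

(-6, 3)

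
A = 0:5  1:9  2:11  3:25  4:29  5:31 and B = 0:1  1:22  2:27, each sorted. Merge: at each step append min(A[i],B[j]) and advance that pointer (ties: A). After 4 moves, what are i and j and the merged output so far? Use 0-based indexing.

i=0 j=0: A[i]=5>B[j]=1 take 1, j++
i=0 j=1: A[i]=5<=B[j]=22 take 5, i++
i=1 j=1: A[i]=9<=B[j]=22 take 9, i++
i=2 j=1: A[i]=11<=B[j]=22 take 11, i++

i=3, j=1, merged so far=[1, 5, 9, 11]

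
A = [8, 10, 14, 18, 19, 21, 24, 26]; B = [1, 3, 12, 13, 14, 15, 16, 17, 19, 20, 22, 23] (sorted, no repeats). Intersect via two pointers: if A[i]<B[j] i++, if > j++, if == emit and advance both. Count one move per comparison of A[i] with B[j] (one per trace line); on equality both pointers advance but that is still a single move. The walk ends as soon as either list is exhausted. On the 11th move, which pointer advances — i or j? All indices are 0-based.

i

i=0 j=0: 8>1, j++
i=0 j=1: 8>3, j++
i=0 j=2: 8<12, i++
i=1 j=2: 10<12, i++
i=2 j=2: 14>12, j++
i=2 j=3: 14>13, j++
i=2 j=4: 14==14 emit, i++,j++
i=3 j=5: 18>15, j++
i=3 j=6: 18>16, j++
i=3 j=7: 18>17, j++
i=3 j=8: 18<19, i++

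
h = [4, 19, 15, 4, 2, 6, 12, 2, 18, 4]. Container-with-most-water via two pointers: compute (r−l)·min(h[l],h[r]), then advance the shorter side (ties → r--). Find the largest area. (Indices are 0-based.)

l=0 r=9: min(4,4)*9=36 best=36 *, r--
l=0 r=8: min(4,18)*8=32 best=36, l++
l=1 r=8: min(19,18)*7=126 best=126 *, r--
l=1 r=7: min(19,2)*6=12 best=126, r--
l=1 r=6: min(19,12)*5=60 best=126, r--
l=1 r=5: min(19,6)*4=24 best=126, r--
l=1 r=4: min(19,2)*3=6 best=126, r--
l=1 r=3: min(19,4)*2=8 best=126, r--
l=1 r=2: min(19,15)*1=15 best=126, r--

max area = 126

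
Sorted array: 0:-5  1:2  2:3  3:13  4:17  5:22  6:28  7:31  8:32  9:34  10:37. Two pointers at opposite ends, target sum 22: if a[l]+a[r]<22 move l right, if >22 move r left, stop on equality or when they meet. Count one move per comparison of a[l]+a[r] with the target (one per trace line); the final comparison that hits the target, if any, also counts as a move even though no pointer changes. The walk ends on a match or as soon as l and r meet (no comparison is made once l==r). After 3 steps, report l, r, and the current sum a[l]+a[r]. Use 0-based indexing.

l=0, r=7, sum=26

l=0 r=10: -5+37=32 >22, r--
l=0 r=9: -5+34=29 >22, r--
l=0 r=8: -5+32=27 >22, r--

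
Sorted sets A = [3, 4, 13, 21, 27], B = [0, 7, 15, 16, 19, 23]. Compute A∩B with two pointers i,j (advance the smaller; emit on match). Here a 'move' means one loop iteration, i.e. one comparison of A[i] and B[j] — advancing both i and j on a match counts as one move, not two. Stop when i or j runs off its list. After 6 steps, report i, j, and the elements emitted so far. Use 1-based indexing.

i=4, j=4, emitted=[]

[i=1,j=1] 3>0 → j++
[i=1,j=2] 3<7 → i++
[i=2,j=2] 4<7 → i++
[i=3,j=2] 13>7 → j++
[i=3,j=3] 13<15 → i++
[i=4,j=3] 21>15 → j++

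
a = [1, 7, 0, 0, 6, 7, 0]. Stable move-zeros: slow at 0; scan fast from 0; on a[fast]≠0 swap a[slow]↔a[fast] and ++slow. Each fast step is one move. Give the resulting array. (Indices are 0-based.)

[1, 7, 6, 7, 0, 0, 0]

(s=0,f=0) a[fast]=1≠0 swap→a[0]=1 → slow++,fast++
(s=1,f=1) a[fast]=7≠0 swap→a[1]=7 → slow++,fast++
(s=2,f=2) a[fast]=0 → fast++
(s=2,f=3) a[fast]=0 → fast++
(s=2,f=4) a[fast]=6≠0 swap→a[2]=6 → slow++,fast++
(s=3,f=5) a[fast]=7≠0 swap→a[3]=7 → slow++,fast++
(s=4,f=6) a[fast]=0 → fast++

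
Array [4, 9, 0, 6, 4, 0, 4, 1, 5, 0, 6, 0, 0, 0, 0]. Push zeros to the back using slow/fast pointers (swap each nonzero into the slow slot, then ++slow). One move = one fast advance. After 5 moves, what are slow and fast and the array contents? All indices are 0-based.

slow=4, fast=5, a=[4, 9, 6, 4, 0, 0, 4, 1, 5, 0, 6, 0, 0, 0, 0]

(s=0,f=0) a[fast]=4≠0 swap→a[0]=4 → slow++,fast++
(s=1,f=1) a[fast]=9≠0 swap→a[1]=9 → slow++,fast++
(s=2,f=2) a[fast]=0 → fast++
(s=2,f=3) a[fast]=6≠0 swap→a[2]=6 → slow++,fast++
(s=3,f=4) a[fast]=4≠0 swap→a[3]=4 → slow++,fast++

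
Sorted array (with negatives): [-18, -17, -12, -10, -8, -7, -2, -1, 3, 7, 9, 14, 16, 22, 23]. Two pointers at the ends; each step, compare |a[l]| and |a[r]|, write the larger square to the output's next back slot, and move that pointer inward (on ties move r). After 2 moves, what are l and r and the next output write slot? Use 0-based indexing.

[0,14] |-18|<=|23| out[14]=529 → r--
[0,13] |-18|<=|22| out[13]=484 → r--

l=0, r=12, next write slot=12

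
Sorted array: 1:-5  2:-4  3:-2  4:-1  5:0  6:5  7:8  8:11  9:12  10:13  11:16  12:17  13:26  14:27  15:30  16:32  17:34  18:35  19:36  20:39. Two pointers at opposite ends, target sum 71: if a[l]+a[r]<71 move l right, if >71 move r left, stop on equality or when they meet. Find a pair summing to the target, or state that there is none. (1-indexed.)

(32, 39)

[1,20] -5+39=34 <71 → l++
[2,20] -4+39=35 <71 → l++
[3,20] -2+39=37 <71 → l++
[4,20] -1+39=38 <71 → l++
[5,20] 0+39=39 <71 → l++
[6,20] 5+39=44 <71 → l++
[7,20] 8+39=47 <71 → l++
[8,20] 11+39=50 <71 → l++
[9,20] 12+39=51 <71 → l++
[10,20] 13+39=52 <71 → l++
[11,20] 16+39=55 <71 → l++
[12,20] 17+39=56 <71 → l++
[13,20] 26+39=65 <71 → l++
[14,20] 27+39=66 <71 → l++
[15,20] 30+39=69 <71 → l++
[16,20] 32+39=71 → found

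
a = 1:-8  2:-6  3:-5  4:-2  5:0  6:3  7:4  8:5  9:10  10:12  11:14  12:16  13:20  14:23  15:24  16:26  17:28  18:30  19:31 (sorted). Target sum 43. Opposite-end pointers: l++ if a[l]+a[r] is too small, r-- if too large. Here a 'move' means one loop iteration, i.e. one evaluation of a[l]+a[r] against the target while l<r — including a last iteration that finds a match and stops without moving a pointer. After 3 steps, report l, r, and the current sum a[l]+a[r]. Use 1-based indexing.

l=4, r=19, sum=29

[1,19] -8+31=23 <43 → l++
[2,19] -6+31=25 <43 → l++
[3,19] -5+31=26 <43 → l++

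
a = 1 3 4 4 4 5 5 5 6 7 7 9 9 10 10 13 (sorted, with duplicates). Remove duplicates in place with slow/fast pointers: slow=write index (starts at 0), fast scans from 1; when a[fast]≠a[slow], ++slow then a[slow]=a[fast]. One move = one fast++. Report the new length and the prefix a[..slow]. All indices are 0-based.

(s=0,f=1) a[fast]=3≠a[slow]=1 write a[1]=3 → slow++,fast++
(s=1,f=2) a[fast]=4≠a[slow]=3 write a[2]=4 → slow++,fast++
(s=2,f=3) a[fast]=4=a[slow] dup → fast++
(s=2,f=4) a[fast]=4=a[slow] dup → fast++
(s=2,f=5) a[fast]=5≠a[slow]=4 write a[3]=5 → slow++,fast++
(s=3,f=6) a[fast]=5=a[slow] dup → fast++
(s=3,f=7) a[fast]=5=a[slow] dup → fast++
(s=3,f=8) a[fast]=6≠a[slow]=5 write a[4]=6 → slow++,fast++
(s=4,f=9) a[fast]=7≠a[slow]=6 write a[5]=7 → slow++,fast++
(s=5,f=10) a[fast]=7=a[slow] dup → fast++
(s=5,f=11) a[fast]=9≠a[slow]=7 write a[6]=9 → slow++,fast++
(s=6,f=12) a[fast]=9=a[slow] dup → fast++
(s=6,f=13) a[fast]=10≠a[slow]=9 write a[7]=10 → slow++,fast++
(s=7,f=14) a[fast]=10=a[slow] dup → fast++
(s=7,f=15) a[fast]=13≠a[slow]=10 write a[8]=13 → slow++,fast++

length 9; prefix = [1, 3, 4, 5, 6, 7, 9, 10, 13]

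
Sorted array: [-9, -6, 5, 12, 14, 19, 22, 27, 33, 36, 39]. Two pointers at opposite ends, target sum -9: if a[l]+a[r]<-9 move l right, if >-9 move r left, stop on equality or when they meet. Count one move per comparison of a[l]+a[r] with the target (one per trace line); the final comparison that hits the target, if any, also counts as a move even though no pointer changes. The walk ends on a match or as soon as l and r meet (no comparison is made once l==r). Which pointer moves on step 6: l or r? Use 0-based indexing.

[0,10] -9+39=30 >-9 → r--
[0,9] -9+36=27 >-9 → r--
[0,8] -9+33=24 >-9 → r--
[0,7] -9+27=18 >-9 → r--
[0,6] -9+22=13 >-9 → r--
[0,5] -9+19=10 >-9 → r--

r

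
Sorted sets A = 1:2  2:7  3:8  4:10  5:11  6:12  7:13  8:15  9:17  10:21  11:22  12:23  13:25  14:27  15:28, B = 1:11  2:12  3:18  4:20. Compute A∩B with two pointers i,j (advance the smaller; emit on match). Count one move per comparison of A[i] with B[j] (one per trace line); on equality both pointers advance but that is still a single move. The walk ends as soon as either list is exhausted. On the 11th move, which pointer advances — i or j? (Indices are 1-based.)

j

i=1 j=1: 2<11, i++
i=2 j=1: 7<11, i++
i=3 j=1: 8<11, i++
i=4 j=1: 10<11, i++
i=5 j=1: 11==11 emit, i++,j++
i=6 j=2: 12==12 emit, i++,j++
i=7 j=3: 13<18, i++
i=8 j=3: 15<18, i++
i=9 j=3: 17<18, i++
i=10 j=3: 21>18, j++
i=10 j=4: 21>20, j++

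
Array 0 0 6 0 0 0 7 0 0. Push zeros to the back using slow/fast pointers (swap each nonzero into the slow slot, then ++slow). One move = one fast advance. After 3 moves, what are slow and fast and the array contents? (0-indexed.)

slow=1, fast=3, a=[6, 0, 0, 0, 0, 0, 7, 0, 0]

(s=0,f=0) a[fast]=0 → fast++
(s=0,f=1) a[fast]=0 → fast++
(s=0,f=2) a[fast]=6≠0 swap→a[0]=6 → slow++,fast++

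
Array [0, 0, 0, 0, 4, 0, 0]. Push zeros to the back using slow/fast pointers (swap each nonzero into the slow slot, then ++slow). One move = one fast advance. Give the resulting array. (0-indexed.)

[4, 0, 0, 0, 0, 0, 0]

slow=0 fast=0: a[fast]=0, fast++
slow=0 fast=1: a[fast]=0, fast++
slow=0 fast=2: a[fast]=0, fast++
slow=0 fast=3: a[fast]=0, fast++
slow=0 fast=4: a[fast]=4≠0 swap→a[0]=4, slow++,fast++
slow=1 fast=5: a[fast]=0, fast++
slow=1 fast=6: a[fast]=0, fast++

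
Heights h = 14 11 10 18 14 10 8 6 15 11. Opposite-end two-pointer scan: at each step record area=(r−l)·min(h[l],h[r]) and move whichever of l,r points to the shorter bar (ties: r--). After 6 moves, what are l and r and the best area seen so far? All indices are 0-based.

l=0 r=9: min(14,11)*9=99 best=99 *, r--
l=0 r=8: min(14,15)*8=112 best=112 *, l++
l=1 r=8: min(11,15)*7=77 best=112, l++
l=2 r=8: min(10,15)*6=60 best=112, l++
l=3 r=8: min(18,15)*5=75 best=112, r--
l=3 r=7: min(18,6)*4=24 best=112, r--

l=3, r=6, best area=112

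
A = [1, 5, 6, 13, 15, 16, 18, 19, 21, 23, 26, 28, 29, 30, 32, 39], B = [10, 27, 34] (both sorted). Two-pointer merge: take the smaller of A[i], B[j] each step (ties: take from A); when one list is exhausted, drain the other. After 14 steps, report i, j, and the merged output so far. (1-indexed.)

i=13, j=3, merged so far=[1, 5, 6, 10, 13, 15, 16, 18, 19, 21, 23, 26, 27, 28]

i=1 j=1: A[i]=1<=B[j]=10 take 1, i++
i=2 j=1: A[i]=5<=B[j]=10 take 5, i++
i=3 j=1: A[i]=6<=B[j]=10 take 6, i++
i=4 j=1: A[i]=13>B[j]=10 take 10, j++
i=4 j=2: A[i]=13<=B[j]=27 take 13, i++
i=5 j=2: A[i]=15<=B[j]=27 take 15, i++
i=6 j=2: A[i]=16<=B[j]=27 take 16, i++
i=7 j=2: A[i]=18<=B[j]=27 take 18, i++
i=8 j=2: A[i]=19<=B[j]=27 take 19, i++
i=9 j=2: A[i]=21<=B[j]=27 take 21, i++
i=10 j=2: A[i]=23<=B[j]=27 take 23, i++
i=11 j=2: A[i]=26<=B[j]=27 take 26, i++
i=12 j=2: A[i]=28>B[j]=27 take 27, j++
i=12 j=3: A[i]=28<=B[j]=34 take 28, i++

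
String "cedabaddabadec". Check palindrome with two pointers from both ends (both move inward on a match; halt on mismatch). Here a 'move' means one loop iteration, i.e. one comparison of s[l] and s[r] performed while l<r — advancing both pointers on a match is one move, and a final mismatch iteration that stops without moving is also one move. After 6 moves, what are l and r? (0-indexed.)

l=6, r=7

[0,13] 'c'=='c' → l++,r--
[1,12] 'e'=='e' → l++,r--
[2,11] 'd'=='d' → l++,r--
[3,10] 'a'=='a' → l++,r--
[4,9] 'b'=='b' → l++,r--
[5,8] 'a'=='a' → l++,r--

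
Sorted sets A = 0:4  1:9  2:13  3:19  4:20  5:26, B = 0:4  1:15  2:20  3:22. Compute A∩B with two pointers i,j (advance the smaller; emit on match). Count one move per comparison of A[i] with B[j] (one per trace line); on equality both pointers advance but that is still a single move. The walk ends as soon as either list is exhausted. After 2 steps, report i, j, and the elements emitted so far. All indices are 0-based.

i=2, j=1, emitted=[4]

i=0 j=0: 4==4 emit, i++,j++
i=1 j=1: 9<15, i++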